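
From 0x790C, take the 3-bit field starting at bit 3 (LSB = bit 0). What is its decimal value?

v = 111100100001100
Shift right by 3: 111100100001
Mask low 3 bits: 001 = 1

1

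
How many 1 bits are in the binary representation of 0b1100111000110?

n = 1100111000110
Count the 1s: 1 + 1 + 1 + 1 + 1 + 1 + 1 = 7

7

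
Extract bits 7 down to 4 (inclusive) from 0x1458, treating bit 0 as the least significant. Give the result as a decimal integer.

5

v = 001010001011000
Shift right by 4: 00101000101
Mask low 4 bits: 0101 = 5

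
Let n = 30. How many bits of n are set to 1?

30 = 11110
Count the 1s: 1 + 1 + 1 + 1 = 4

4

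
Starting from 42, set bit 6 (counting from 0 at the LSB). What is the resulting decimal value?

x = 00101010
bit 6 is currently 0; set it via x | (1 << 6) = x | 64
→ 01101010 = 106

106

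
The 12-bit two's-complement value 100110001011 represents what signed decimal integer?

-1653

pattern = 100110001011 (MSB is 1 ⇒ negative)
Invert: 011001110100, add 1 → 011001110101 = 1653, so the value is -1653.
(Equivalently: 2443 - 2^12 = 2443 - 4096 = -1653.)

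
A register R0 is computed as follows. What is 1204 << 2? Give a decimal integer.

1204 = 0010010110100
shift left by 2 → 1001011010000 = 4816
(equivalently, 1204 × 2^2 = 1204 × 4)

4816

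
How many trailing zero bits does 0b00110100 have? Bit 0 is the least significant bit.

0b00110100 = 110100
Trailing zeros: 2, so the lowest set bit is bit 2 (value 4).

2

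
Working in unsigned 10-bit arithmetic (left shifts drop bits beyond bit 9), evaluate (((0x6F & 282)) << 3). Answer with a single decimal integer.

80

0x6F = 0001101111
282 = 0100011010
→ & → 0000001010 = 10
→ << 3 (mod 2^10) → 0001010000 = 80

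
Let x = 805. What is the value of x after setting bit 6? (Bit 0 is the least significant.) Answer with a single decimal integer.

869

x = 001100100101
bit 6 is currently 0; set it via x | (1 << 6) = x | 64
→ 001101100101 = 869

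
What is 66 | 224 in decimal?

66 = 01000010
224 = 11100000
 OR → 11100010 = 226

226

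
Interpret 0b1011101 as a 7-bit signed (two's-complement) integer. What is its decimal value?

pattern = 1011101 (MSB is 1 ⇒ negative)
Invert: 0100010, add 1 → 0100011 = 35, so the value is -35.
(Equivalently: 93 - 2^7 = 93 - 128 = -35.)

-35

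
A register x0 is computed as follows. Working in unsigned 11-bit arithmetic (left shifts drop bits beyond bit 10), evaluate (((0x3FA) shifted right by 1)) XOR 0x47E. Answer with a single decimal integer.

1411

0x3FA = 01111111010
→ shifted right by 1 → 00111111101 = 509
0x47E = 10001111110
→ XOR → 10110000011 = 1411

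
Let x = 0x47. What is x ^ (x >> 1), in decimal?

x = 1000111 = 71
x>>1 = 0100011
XOR  = 1100100 = 100
(x ^ (x >> 1) gives the standard binary-reflected Gray code of x.)

100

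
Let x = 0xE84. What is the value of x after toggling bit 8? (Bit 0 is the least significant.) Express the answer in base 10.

3972

x = 111010000100
bit 8 is currently 0; toggle it via x ^ (1 << 8) = x ^ 256
→ 111110000100 = 3972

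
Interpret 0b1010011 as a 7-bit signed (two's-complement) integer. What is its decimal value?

pattern = 1010011 (MSB is 1 ⇒ negative)
Invert: 0101100, add 1 → 0101101 = 45, so the value is -45.
(Equivalently: 83 - 2^7 = 83 - 128 = -45.)

-45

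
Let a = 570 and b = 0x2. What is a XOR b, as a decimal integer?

570 = 1000111010
0x2 = 0000000010
XOR → 1000111000 = 568

568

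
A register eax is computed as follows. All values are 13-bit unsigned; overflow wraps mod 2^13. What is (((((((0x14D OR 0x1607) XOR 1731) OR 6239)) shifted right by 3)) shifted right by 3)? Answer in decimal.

0x14D = 0000101001101
0x1607 = 1011000000111
→ OR → 1011101001111 = 5967
1731 = 0011011000011
→ XOR → 1000110001100 = 4492
6239 = 1100001011111
→ OR → 1100111011111 = 6623
→ shifted right by 3 → 0001100111011 = 827
→ shifted right by 3 → 0000001100111 = 103

103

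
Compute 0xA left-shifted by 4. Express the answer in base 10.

160

0xA = 00001010
shift left by 4 → 10100000 = 160
(equivalently, 10 × 2^4 = 10 × 16)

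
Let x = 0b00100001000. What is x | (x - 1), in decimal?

271

x = 100001000 = 264
x - 1 = 100000111
OR    = 100001111 = 271
(x | (x - 1) sets all bits below the lowest set bit.)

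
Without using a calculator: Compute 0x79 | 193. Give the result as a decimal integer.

249

0x79 = 01111001
193 = 11000001
 OR → 11111001 = 249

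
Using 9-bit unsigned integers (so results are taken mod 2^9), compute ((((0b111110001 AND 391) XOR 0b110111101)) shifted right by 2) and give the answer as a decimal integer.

15

0b111110001 = 111110001
391 = 110000111
→ AND → 110000001 = 385
0b110111101 = 110111101
→ XOR → 000111100 = 60
→ shifted right by 2 → 000001111 = 15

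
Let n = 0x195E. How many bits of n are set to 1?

0x195E = 1100101011110
Count the 1s: 1 + 1 + 1 + 1 + 1 + 1 + 1 + 1 = 8

8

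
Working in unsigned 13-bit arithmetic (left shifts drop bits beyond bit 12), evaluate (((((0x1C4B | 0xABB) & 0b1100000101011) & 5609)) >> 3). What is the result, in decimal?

0x1C4B = 1110001001011
0xABB = 0101010111011
→ | → 1111011111011 = 7931
0b1100000101011 = 1100000101011
→ & → 1100000101011 = 6187
5609 = 1010111101001
→ & → 1000000101001 = 4137
→ >> 3 → 0001000000101 = 517

517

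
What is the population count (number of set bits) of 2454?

6

2454 = 100110010110
Count the 1s: 1 + 1 + 1 + 1 + 1 + 1 = 6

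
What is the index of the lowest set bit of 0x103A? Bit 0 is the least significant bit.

0x103A = 1000000111010
Trailing zeros: 1, so the lowest set bit is bit 1 (value 2).

1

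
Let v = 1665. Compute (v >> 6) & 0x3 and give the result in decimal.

v = 0011010000001
Shift right by 6: 0011010
Mask low 2 bits: 10 = 2

2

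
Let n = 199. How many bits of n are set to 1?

5

199 = 11000111
Count the 1s: 1 + 1 + 1 + 1 + 1 = 5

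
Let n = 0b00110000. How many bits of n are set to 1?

n = 110000
Count the 1s: 1 + 1 = 2

2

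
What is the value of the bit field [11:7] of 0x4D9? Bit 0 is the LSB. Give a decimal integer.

v = 010011011001
Shift right by 7: 01001
Mask low 5 bits: 01001 = 9

9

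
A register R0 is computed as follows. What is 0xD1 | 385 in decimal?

0xD1 = 011010001
385 = 110000001
 OR → 111010001 = 465

465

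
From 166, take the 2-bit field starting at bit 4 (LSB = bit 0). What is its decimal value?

v = 10100110
Shift right by 4: 1010
Mask low 2 bits: 10 = 2

2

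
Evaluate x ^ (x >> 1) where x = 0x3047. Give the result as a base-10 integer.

x = 11000001000111 = 12359
x>>1 = 01100000100011
XOR  = 10100001100100 = 10340
(x ^ (x >> 1) gives the standard binary-reflected Gray code of x.)

10340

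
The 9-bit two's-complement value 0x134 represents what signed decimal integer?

-204

pattern = 100110100 (MSB is 1 ⇒ negative)
Invert: 011001011, add 1 → 011001100 = 204, so the value is -204.
(Equivalently: 308 - 2^9 = 308 - 512 = -204.)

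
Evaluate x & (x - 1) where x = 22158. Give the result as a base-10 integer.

22156

x = 101011010001110 = 22158
x - 1 = 101011010001101
AND   = 101011010001100 = 22156
(x & (x - 1) clears the lowest set bit of x.)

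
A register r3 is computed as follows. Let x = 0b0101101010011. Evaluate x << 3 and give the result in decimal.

23192

x = 000101101010011
shift left by 3 → 101101010011000 = 23192
(equivalently, 2899 × 2^3 = 2899 × 8)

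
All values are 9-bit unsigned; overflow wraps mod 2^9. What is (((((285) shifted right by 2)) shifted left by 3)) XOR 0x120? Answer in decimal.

280

285 = 100011101
→ shifted right by 2 → 001000111 = 71
→ shifted left by 3 (mod 2^9) → 000111000 = 56
0x120 = 100100000
→ XOR → 100011000 = 280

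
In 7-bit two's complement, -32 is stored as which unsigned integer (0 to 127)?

96

32 in 7 bits: 0100000
Invert: 1011111
Add 1:  1100000 = 96
(Check: 2^7 - 32 = 128 - 32 = 96.)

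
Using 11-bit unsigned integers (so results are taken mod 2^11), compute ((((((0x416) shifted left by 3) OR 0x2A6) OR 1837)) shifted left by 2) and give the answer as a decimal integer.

1788

0x416 = 10000010110
→ shifted left by 3 (mod 2^11) → 00010110000 = 176
0x2A6 = 01010100110
→ OR → 01010110110 = 694
1837 = 11100101101
→ OR → 11110111111 = 1983
→ shifted left by 2 (mod 2^11) → 11011111100 = 1788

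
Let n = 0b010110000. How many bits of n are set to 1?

n = 10110000
Count the 1s: 1 + 1 + 1 = 3

3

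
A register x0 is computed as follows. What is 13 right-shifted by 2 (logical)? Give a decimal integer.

3

13 = 1101
shift right by 2 → 0011 = 3
(equivalently, floor(13 / 4))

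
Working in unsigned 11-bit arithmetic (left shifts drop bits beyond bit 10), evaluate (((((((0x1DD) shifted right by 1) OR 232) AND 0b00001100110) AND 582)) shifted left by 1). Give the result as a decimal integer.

140

0x1DD = 00111011101
→ shifted right by 1 → 00011101110 = 238
232 = 00011101000
→ OR → 00011101110 = 238
0b00001100110 = 00001100110
→ AND → 00001100110 = 102
582 = 01001000110
→ AND → 00001000110 = 70
→ shifted left by 1 (mod 2^11) → 00010001100 = 140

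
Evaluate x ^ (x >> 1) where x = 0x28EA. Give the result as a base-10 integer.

x = 10100011101010 = 10474
x>>1 = 01010001110101
XOR  = 11110010011111 = 15519
(x ^ (x >> 1) gives the standard binary-reflected Gray code of x.)

15519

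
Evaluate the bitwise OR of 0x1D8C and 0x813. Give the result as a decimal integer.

0x1D8C = 1110110001100
0x813 = 0100000010011
 OR → 1110110011111 = 7583

7583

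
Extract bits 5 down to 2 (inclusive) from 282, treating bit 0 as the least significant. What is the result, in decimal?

6

v = 100011010
Shift right by 2: 1000110
Mask low 4 bits: 0110 = 6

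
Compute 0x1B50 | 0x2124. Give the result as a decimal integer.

0x1B50 = 01101101010000
0x2124 = 10000100100100
 OR → 11101101110100 = 15220

15220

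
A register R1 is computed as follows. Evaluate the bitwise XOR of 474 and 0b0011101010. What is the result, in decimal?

474 = 111011010
b = 011101010
XOR → 100110000 = 304

304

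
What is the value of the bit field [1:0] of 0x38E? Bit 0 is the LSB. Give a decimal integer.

2

v = 1110001110
Shift right by 0: 1110001110
Mask low 2 bits: 10 = 2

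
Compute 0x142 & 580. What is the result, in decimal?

64

0x142 = 0101000010
580 = 1001000100
AND → 0001000000 = 64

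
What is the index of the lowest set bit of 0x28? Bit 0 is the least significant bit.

3

0x28 = 101000
Trailing zeros: 3, so the lowest set bit is bit 3 (value 8).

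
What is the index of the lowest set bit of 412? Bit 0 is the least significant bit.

412 = 110011100
Trailing zeros: 2, so the lowest set bit is bit 2 (value 4).

2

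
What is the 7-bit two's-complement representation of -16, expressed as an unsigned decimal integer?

112

16 in 7 bits: 0010000
Invert: 1101111
Add 1:  1110000 = 112
(Check: 2^7 - 16 = 128 - 16 = 112.)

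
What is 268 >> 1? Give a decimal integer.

134

268 = 100001100
shift right by 1 → 010000110 = 134
(equivalently, floor(268 / 2))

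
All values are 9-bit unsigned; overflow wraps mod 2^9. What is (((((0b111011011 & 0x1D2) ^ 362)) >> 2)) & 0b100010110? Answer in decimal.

6

0b111011011 = 111011011
0x1D2 = 111010010
→ & → 111010010 = 466
362 = 101101010
→ ^ → 010111000 = 184
→ >> 2 → 000101110 = 46
0b100010110 = 100010110
→ & → 000000110 = 6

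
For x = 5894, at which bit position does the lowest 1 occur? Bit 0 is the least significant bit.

5894 = 1011100000110
Trailing zeros: 1, so the lowest set bit is bit 1 (value 2).

1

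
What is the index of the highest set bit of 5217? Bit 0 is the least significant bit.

5217 = 1010001100001
The topmost 1 is at position 12 (since 2^12 = 4096 ≤ 5217 < 8192).

12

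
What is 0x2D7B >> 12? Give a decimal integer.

0x2D7B = 10110101111011
shift right by 12 → 00000000000010 = 2
(equivalently, floor(11643 / 4096))

2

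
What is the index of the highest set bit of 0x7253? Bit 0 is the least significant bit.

0x7253 = 111001001010011
The topmost 1 is at position 14 (since 2^14 = 16384 ≤ 29267 < 32768).

14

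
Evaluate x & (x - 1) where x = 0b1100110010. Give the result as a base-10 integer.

816

x = 1100110010 = 818
x - 1 = 1100110001
AND   = 1100110000 = 816
(x & (x - 1) clears the lowest set bit of x.)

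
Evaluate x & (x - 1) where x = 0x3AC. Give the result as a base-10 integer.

936

x = 1110101100 = 940
x - 1 = 1110101011
AND   = 1110101000 = 936
(x & (x - 1) clears the lowest set bit of x.)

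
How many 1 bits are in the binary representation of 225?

4

225 = 11100001
Count the 1s: 1 + 1 + 1 + 1 = 4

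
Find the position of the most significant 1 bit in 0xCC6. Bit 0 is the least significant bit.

0xCC6 = 110011000110
The topmost 1 is at position 11 (since 2^11 = 2048 ≤ 3270 < 4096).

11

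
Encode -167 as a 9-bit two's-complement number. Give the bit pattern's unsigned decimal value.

345

167 in 9 bits: 010100111
Invert: 101011000
Add 1:  101011001 = 345
(Check: 2^9 - 167 = 512 - 167 = 345.)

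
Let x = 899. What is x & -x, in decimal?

x = 1110000011 = 899
-x (two's complement) = …0001111101
AND   = 0000000001 = 1
(x & -x isolates the lowest set bit of x.)

1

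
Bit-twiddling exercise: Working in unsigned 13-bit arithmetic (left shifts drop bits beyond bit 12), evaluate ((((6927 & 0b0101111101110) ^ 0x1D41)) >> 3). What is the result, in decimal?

6927 = 1101100001111
0b0101111101110 = 0101111101110
→ & → 0101100001110 = 2830
0x1D41 = 1110101000001
→ ^ → 1011001001111 = 5711
→ >> 3 → 0001011001001 = 713

713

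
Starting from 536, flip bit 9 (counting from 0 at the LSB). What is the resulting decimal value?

x = 01000011000
bit 9 is currently 1; toggle it via x ^ (1 << 9) = x ^ 512
→ 00000011000 = 24

24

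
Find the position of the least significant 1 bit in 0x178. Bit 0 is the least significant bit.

0x178 = 101111000
Trailing zeros: 3, so the lowest set bit is bit 3 (value 8).

3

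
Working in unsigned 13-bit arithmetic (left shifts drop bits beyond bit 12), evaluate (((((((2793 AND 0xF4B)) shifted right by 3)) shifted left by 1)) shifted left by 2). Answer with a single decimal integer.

2793 = 0101011101001
0xF4B = 0111101001011
→ AND → 0101001001001 = 2633
→ shifted right by 3 → 0000101001001 = 329
→ shifted left by 1 (mod 2^13) → 0001010010010 = 658
→ shifted left by 2 (mod 2^13) → 0101001001000 = 2632

2632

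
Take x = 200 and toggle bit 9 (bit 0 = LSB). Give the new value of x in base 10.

x = 00011001000
bit 9 is currently 0; toggle it via x ^ (1 << 9) = x ^ 512
→ 01011001000 = 712

712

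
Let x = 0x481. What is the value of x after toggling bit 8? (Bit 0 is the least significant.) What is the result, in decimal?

1409

x = 010010000001
bit 8 is currently 0; toggle it via x ^ (1 << 8) = x ^ 256
→ 010110000001 = 1409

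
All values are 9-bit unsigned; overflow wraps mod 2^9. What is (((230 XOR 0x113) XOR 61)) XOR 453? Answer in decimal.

13

230 = 011100110
0x113 = 100010011
→ XOR → 111110101 = 501
61 = 000111101
→ XOR → 111001000 = 456
453 = 111000101
→ XOR → 000001101 = 13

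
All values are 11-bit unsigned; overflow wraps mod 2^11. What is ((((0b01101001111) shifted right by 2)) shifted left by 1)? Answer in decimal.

422

0b01101001111 = 01101001111
→ shifted right by 2 → 00011010011 = 211
→ shifted left by 1 (mod 2^11) → 00110100110 = 422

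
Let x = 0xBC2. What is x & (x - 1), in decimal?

x = 101111000010 = 3010
x - 1 = 101111000001
AND   = 101111000000 = 3008
(x & (x - 1) clears the lowest set bit of x.)

3008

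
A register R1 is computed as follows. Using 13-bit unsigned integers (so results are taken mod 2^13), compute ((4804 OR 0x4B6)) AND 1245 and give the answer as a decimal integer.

1236

4804 = 1001011000100
0x4B6 = 0010010110110
→ OR → 1011011110110 = 5878
1245 = 0010011011101
→ AND → 0010011010100 = 1236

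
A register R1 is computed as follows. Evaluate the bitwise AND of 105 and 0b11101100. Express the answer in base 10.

104

105 = 01101001
b = 11101100
AND → 01101000 = 104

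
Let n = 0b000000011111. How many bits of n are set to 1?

5

n = 11111
Count the 1s: 1 + 1 + 1 + 1 + 1 = 5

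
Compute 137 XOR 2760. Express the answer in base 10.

2625

137 = 000010001001
2760 = 101011001000
XOR → 101001000001 = 2625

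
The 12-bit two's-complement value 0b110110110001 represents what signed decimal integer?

pattern = 110110110001 (MSB is 1 ⇒ negative)
Invert: 001001001110, add 1 → 001001001111 = 591, so the value is -591.
(Equivalently: 3505 - 2^12 = 3505 - 4096 = -591.)

-591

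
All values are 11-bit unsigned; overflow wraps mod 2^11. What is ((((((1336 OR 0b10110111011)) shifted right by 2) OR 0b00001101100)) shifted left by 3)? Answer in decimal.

880

1336 = 10100111000
0b10110111011 = 10110111011
→ OR → 10110111011 = 1467
→ shifted right by 2 → 00101101110 = 366
0b00001101100 = 00001101100
→ OR → 00101101110 = 366
→ shifted left by 3 (mod 2^11) → 01101110000 = 880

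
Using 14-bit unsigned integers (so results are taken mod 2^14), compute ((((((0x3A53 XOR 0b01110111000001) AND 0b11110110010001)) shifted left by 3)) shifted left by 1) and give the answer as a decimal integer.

6400

0x3A53 = 11101001010011
0b01110111000001 = 01110111000001
→ XOR → 10011110010010 = 10130
0b11110110010001 = 11110110010001
→ AND → 10010110010000 = 9616
→ shifted left by 3 (mod 2^14) → 10110010000000 = 11392
→ shifted left by 1 (mod 2^14) → 01100100000000 = 6400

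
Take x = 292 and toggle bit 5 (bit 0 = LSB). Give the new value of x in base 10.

x = 000000100100100
bit 5 is currently 1; toggle it via x ^ (1 << 5) = x ^ 32
→ 000000100000100 = 260

260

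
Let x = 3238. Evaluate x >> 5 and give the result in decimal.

101

3238 = 110010100110
shift right by 5 → 000001100101 = 101
(equivalently, floor(3238 / 32))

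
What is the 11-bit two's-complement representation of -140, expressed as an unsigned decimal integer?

140 in 11 bits: 00010001100
Invert: 11101110011
Add 1:  11101110100 = 1908
(Check: 2^11 - 140 = 2048 - 140 = 1908.)

1908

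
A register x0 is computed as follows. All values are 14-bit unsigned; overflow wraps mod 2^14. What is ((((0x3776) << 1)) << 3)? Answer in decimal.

0x3776 = 11011101110110
→ << 1 (mod 2^14) → 10111011101100 = 12012
→ << 3 (mod 2^14) → 11011101100000 = 14176

14176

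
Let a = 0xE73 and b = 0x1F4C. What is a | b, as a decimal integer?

8063

0xE73 = 0111001110011
0x1F4C = 1111101001100
 OR → 1111101111111 = 8063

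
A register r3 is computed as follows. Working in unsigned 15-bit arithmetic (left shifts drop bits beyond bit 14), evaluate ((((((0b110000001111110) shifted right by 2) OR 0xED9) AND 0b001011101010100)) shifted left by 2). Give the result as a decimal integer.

0b110000001111110 = 110000001111110
→ shifted right by 2 → 001100000011111 = 6175
0xED9 = 000111011011001
→ OR → 001111011011111 = 7903
0b001011101010100 = 001011101010100
→ AND → 001011001010100 = 5716
→ shifted left by 2 (mod 2^15) → 101100101010000 = 22864

22864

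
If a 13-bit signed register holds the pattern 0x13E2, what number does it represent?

-3102

pattern = 1001111100010 (MSB is 1 ⇒ negative)
Invert: 0110000011101, add 1 → 0110000011110 = 3102, so the value is -3102.
(Equivalently: 5090 - 2^13 = 5090 - 8192 = -3102.)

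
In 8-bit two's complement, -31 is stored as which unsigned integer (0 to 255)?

225

31 in 8 bits: 00011111
Invert: 11100000
Add 1:  11100001 = 225
(Check: 2^8 - 31 = 256 - 31 = 225.)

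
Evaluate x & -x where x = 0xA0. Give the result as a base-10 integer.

32

x = 10100000 = 160
-x (two's complement) = …01100000
AND   = 00100000 = 32
(x & -x isolates the lowest set bit of x.)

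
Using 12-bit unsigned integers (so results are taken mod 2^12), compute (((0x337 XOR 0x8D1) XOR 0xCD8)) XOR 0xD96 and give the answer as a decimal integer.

2728

0x337 = 001100110111
0x8D1 = 100011010001
→ XOR → 101111100110 = 3046
0xCD8 = 110011011000
→ XOR → 011100111110 = 1854
0xD96 = 110110010110
→ XOR → 101010101000 = 2728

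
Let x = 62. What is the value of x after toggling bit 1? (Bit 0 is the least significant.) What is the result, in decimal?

x = 0000111110
bit 1 is currently 1; toggle it via x ^ (1 << 1) = x ^ 2
→ 0000111100 = 60

60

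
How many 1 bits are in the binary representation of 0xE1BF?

11

0xE1BF = 1110000110111111
Count the 1s: 1 + 1 + 1 + 1 + 1 + 1 + 1 + 1 + 1 + 1 + 1 = 11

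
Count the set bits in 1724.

7

1724 = 11010111100
Count the 1s: 1 + 1 + 1 + 1 + 1 + 1 + 1 = 7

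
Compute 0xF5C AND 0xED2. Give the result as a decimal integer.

3664

0xF5C = 111101011100
0xED2 = 111011010010
AND → 111001010000 = 3664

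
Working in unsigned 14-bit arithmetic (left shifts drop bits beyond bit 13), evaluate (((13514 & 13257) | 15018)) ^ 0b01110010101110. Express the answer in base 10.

13514 = 11010011001010
13257 = 11001111001001
→ & → 11000011001000 = 12488
15018 = 11101010101010
→ | → 11101011101010 = 15082
0b01110010101110 = 01110010101110
→ ^ → 10011001000100 = 9796

9796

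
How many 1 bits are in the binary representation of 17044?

5

17044 = 100001010010100
Count the 1s: 1 + 1 + 1 + 1 + 1 = 5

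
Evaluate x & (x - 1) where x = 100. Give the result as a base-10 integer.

x = 1100100 = 100
x - 1 = 1100011
AND   = 1100000 = 96
(x & (x - 1) clears the lowest set bit of x.)

96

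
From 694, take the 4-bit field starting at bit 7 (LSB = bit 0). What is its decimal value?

v = 01010110110
Shift right by 7: 0101
Mask low 4 bits: 0101 = 5

5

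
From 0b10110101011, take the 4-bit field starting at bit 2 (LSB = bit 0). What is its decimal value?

v = 10110101011
Shift right by 2: 101101010
Mask low 4 bits: 1010 = 10

10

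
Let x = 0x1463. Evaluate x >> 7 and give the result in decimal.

0x1463 = 1010001100011
shift right by 7 → 0000000101000 = 40
(equivalently, floor(5219 / 128))

40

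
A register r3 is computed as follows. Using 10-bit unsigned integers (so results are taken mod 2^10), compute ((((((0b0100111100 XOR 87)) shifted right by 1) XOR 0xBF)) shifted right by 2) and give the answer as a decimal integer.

0b0100111100 = 0100111100
87 = 0001010111
→ XOR → 0101101011 = 363
→ shifted right by 1 → 0010110101 = 181
0xBF = 0010111111
→ XOR → 0000001010 = 10
→ shifted right by 2 → 0000000010 = 2

2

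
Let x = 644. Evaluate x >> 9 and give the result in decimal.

644 = 1010000100
shift right by 9 → 0000000001 = 1
(equivalently, floor(644 / 512))

1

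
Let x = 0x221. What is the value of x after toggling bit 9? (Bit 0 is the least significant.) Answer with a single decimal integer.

x = 1000100001
bit 9 is currently 1; toggle it via x ^ (1 << 9) = x ^ 512
→ 0000100001 = 33

33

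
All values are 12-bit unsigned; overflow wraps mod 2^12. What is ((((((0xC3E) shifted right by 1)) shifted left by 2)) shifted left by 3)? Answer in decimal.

0xC3E = 110000111110
→ shifted right by 1 → 011000011111 = 1567
→ shifted left by 2 (mod 2^12) → 100001111100 = 2172
→ shifted left by 3 (mod 2^12) → 001111100000 = 992

992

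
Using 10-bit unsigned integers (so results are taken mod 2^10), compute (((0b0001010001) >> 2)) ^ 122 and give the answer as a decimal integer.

110

0b0001010001 = 0001010001
→ >> 2 → 0000010100 = 20
122 = 0001111010
→ ^ → 0001101110 = 110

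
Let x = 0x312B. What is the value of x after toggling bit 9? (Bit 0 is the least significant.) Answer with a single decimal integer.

13099

x = 11000100101011
bit 9 is currently 0; toggle it via x ^ (1 << 9) = x ^ 512
→ 11001100101011 = 13099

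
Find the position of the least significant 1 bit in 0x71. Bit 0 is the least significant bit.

0x71 = 1110001
Trailing zeros: 0, so the lowest set bit is bit 0 (value 1).

0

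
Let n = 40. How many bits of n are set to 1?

2

40 = 101000
Count the 1s: 1 + 1 = 2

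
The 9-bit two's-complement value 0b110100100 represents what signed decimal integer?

pattern = 110100100 (MSB is 1 ⇒ negative)
Invert: 001011011, add 1 → 001011100 = 92, so the value is -92.
(Equivalently: 420 - 2^9 = 420 - 512 = -92.)

-92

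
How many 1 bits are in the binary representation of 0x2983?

0x2983 = 10100110000011
Count the 1s: 1 + 1 + 1 + 1 + 1 + 1 = 6

6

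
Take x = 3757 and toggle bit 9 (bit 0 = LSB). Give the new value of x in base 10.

3245

x = 0111010101101
bit 9 is currently 1; toggle it via x ^ (1 << 9) = x ^ 512
→ 0110010101101 = 3245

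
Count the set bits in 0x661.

0x661 = 11001100001
Count the 1s: 1 + 1 + 1 + 1 + 1 = 5

5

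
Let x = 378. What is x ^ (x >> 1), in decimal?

x = 101111010 = 378
x>>1 = 010111101
XOR  = 111000111 = 455
(x ^ (x >> 1) gives the standard binary-reflected Gray code of x.)

455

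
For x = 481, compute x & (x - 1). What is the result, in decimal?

480

x = 111100001 = 481
x - 1 = 111100000
AND   = 111100000 = 480
(x & (x - 1) clears the lowest set bit of x.)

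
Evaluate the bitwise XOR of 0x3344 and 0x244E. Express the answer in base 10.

0x3344 = 11001101000100
0x244E = 10010001001110
XOR → 01011100001010 = 5898

5898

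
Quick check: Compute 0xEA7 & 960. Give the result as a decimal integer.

640

0xEA7 = 111010100111
960 = 001111000000
AND → 001010000000 = 640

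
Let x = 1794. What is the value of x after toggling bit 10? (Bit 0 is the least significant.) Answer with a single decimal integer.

770

x = 11100000010
bit 10 is currently 1; toggle it via x ^ (1 << 10) = x ^ 1024
→ 01100000010 = 770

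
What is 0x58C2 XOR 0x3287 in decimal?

0x58C2 = 101100011000010
0x3287 = 011001010000111
XOR → 110101001000101 = 27205

27205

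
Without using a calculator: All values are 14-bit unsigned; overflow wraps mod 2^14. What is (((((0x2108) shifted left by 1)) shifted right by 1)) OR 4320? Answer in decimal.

4584

0x2108 = 10000100001000
→ shifted left by 1 (mod 2^14) → 00001000010000 = 528
→ shifted right by 1 → 00000100001000 = 264
4320 = 01000011100000
→ OR → 01000111101000 = 4584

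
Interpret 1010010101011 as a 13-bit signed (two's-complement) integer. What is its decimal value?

-2901

pattern = 1010010101011 (MSB is 1 ⇒ negative)
Invert: 0101101010100, add 1 → 0101101010101 = 2901, so the value is -2901.
(Equivalently: 5291 - 2^13 = 5291 - 8192 = -2901.)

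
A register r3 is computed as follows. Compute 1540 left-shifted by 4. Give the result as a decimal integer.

1540 = 000011000000100
shift left by 4 → 110000001000000 = 24640
(equivalently, 1540 × 2^4 = 1540 × 16)

24640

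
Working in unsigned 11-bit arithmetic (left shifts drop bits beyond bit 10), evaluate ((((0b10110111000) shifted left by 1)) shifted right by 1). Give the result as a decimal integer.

0b10110111000 = 10110111000
→ shifted left by 1 (mod 2^11) → 01101110000 = 880
→ shifted right by 1 → 00110111000 = 440

440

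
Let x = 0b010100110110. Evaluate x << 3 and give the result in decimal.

10672

x = 00010100110110
shift left by 3 → 10100110110000 = 10672
(equivalently, 1334 × 2^3 = 1334 × 8)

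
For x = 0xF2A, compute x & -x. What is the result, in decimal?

x = 111100101010 = 3882
-x (two's complement) = …000011010110
AND   = 000000000010 = 2
(x & -x isolates the lowest set bit of x.)

2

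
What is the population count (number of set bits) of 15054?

15054 = 11101011001110
Count the 1s: 1 + 1 + 1 + 1 + 1 + 1 + 1 + 1 + 1 = 9

9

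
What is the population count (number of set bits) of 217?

217 = 11011001
Count the 1s: 1 + 1 + 1 + 1 + 1 = 5

5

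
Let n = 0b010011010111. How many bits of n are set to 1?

n = 10011010111
Count the 1s: 1 + 1 + 1 + 1 + 1 + 1 + 1 = 7

7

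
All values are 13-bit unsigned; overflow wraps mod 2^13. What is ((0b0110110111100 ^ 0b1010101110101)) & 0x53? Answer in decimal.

0b0110110111100 = 0110110111100
0b1010101110101 = 1010101110101
→ ^ → 1100011001001 = 6345
0x53 = 0000001010011
→ & → 0000001000001 = 65

65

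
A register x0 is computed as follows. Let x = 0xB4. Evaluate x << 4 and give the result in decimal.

0xB4 = 000010110100
shift left by 4 → 101101000000 = 2880
(equivalently, 180 × 2^4 = 180 × 16)

2880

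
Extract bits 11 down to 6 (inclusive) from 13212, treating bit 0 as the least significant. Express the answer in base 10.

v = 011001110011100
Shift right by 6: 011001110
Mask low 6 bits: 001110 = 14

14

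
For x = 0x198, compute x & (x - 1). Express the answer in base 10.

x = 110011000 = 408
x - 1 = 110010111
AND   = 110010000 = 400
(x & (x - 1) clears the lowest set bit of x.)

400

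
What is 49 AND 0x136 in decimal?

49 = 000110001
0x136 = 100110110
AND → 000110000 = 48

48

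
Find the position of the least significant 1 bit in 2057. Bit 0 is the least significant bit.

2057 = 100000001001
Trailing zeros: 0, so the lowest set bit is bit 0 (value 1).

0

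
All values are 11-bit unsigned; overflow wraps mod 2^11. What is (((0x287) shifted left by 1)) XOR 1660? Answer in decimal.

882

0x287 = 01010000111
→ shifted left by 1 (mod 2^11) → 10100001110 = 1294
1660 = 11001111100
→ XOR → 01101110010 = 882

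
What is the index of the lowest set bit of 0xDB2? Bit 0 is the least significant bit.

0xDB2 = 110110110010
Trailing zeros: 1, so the lowest set bit is bit 1 (value 2).

1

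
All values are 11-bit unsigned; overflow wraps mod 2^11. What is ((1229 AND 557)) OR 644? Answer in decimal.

653

1229 = 10011001101
557 = 01000101101
→ AND → 00000001101 = 13
644 = 01010000100
→ OR → 01010001101 = 653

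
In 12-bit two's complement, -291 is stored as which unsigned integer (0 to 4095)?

291 in 12 bits: 000100100011
Invert: 111011011100
Add 1:  111011011101 = 3805
(Check: 2^12 - 291 = 4096 - 291 = 3805.)

3805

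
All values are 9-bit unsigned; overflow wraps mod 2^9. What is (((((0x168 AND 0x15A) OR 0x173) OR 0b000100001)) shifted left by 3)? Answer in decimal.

0x168 = 101101000
0x15A = 101011010
→ AND → 101001000 = 328
0x173 = 101110011
→ OR → 101111011 = 379
0b000100001 = 000100001
→ OR → 101111011 = 379
→ shifted left by 3 (mod 2^9) → 111011000 = 472

472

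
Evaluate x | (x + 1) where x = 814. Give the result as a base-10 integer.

815

x = 1100101110 = 814
x + 1 = 1100101111
OR    = 1100101111 = 815
(x | (x + 1) sets the lowest cleared bit.)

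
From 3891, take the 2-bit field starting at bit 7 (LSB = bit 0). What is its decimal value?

v = 111100110011
Shift right by 7: 11110
Mask low 2 bits: 10 = 2

2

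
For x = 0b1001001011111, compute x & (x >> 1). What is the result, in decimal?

x = 1001001011111 = 4703
x>>1 = 0100100101111
AND  = 0000000001111 = 15
(x & (x >> 1) has a 1 wherever x has two consecutive 1 bits.)

15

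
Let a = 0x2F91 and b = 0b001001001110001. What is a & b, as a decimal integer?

529

0x2F91 = 10111110010001
b = 01001001110001
AND → 00001000010001 = 529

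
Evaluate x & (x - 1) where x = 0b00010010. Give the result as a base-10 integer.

16

x = 10010 = 18
x - 1 = 10001
AND   = 10000 = 16
(x & (x - 1) clears the lowest set bit of x.)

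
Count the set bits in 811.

811 = 1100101011
Count the 1s: 1 + 1 + 1 + 1 + 1 + 1 = 6

6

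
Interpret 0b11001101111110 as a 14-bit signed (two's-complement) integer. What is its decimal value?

pattern = 11001101111110 (MSB is 1 ⇒ negative)
Invert: 00110010000001, add 1 → 00110010000010 = 3202, so the value is -3202.
(Equivalently: 13182 - 2^14 = 13182 - 16384 = -3202.)

-3202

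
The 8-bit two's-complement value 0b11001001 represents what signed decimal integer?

-55

pattern = 11001001 (MSB is 1 ⇒ negative)
Invert: 00110110, add 1 → 00110111 = 55, so the value is -55.
(Equivalently: 201 - 2^8 = 201 - 256 = -55.)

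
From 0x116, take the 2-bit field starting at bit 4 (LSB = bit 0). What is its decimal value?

v = 0100010110
Shift right by 4: 010001
Mask low 2 bits: 01 = 1

1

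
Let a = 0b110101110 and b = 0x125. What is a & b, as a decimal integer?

a = 110101110
0x125 = 100100101
AND → 100100100 = 292

292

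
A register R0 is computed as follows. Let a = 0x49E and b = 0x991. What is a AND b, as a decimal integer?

0x49E = 010010011110
0x991 = 100110010001
AND → 000010010000 = 144

144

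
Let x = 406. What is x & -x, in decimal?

x = 110010110 = 406
-x (two's complement) = …001101010
AND   = 000000010 = 2
(x & -x isolates the lowest set bit of x.)

2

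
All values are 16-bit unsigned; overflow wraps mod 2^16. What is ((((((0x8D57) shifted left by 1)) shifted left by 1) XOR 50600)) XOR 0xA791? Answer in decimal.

0x8D57 = 1000110101010111
→ shifted left by 1 (mod 2^16) → 0001101010101110 = 6830
→ shifted left by 1 (mod 2^16) → 0011010101011100 = 13660
50600 = 1100010110101000
→ XOR → 1111000011110100 = 61684
0xA791 = 1010011110010001
→ XOR → 0101011101100101 = 22373

22373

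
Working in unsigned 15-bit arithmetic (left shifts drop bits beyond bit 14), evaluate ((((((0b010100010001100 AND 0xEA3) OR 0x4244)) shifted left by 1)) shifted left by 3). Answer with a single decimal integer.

0b010100010001100 = 010100010001100
0xEA3 = 000111010100011
→ AND → 000100010000000 = 2176
0x4244 = 100001001000100
→ OR → 100101011000100 = 19140
→ shifted left by 1 (mod 2^15) → 001010110001000 = 5512
→ shifted left by 3 (mod 2^15) → 010110001000000 = 11328

11328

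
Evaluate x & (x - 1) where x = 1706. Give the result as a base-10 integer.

1704

x = 11010101010 = 1706
x - 1 = 11010101001
AND   = 11010101000 = 1704
(x & (x - 1) clears the lowest set bit of x.)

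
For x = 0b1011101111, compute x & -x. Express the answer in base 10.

1

x = 1011101111 = 751
-x (two's complement) = …0100010001
AND   = 0000000001 = 1
(x & -x isolates the lowest set bit of x.)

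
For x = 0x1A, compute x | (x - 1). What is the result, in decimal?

27

x = 11010 = 26
x - 1 = 11001
OR    = 11011 = 27
(x | (x - 1) sets all bits below the lowest set bit.)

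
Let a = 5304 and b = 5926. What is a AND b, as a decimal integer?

5152

5304 = 1010010111000
5926 = 1011100100110
AND → 1010000100000 = 5152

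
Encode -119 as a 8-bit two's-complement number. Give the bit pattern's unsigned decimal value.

137

119 in 8 bits: 01110111
Invert: 10001000
Add 1:  10001001 = 137
(Check: 2^8 - 119 = 256 - 119 = 137.)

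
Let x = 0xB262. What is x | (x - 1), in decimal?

45667

x = 1011001001100010 = 45666
x - 1 = 1011001001100001
OR    = 1011001001100011 = 45667
(x | (x - 1) sets all bits below the lowest set bit.)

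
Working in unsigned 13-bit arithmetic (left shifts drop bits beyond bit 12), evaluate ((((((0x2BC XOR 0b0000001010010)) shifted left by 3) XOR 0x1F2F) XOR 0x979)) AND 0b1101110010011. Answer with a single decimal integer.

0x2BC = 0001010111100
0b0000001010010 = 0000001010010
→ XOR → 0001011101110 = 750
→ shifted left by 3 (mod 2^13) → 1011101110000 = 6000
0x1F2F = 1111100101111
→ XOR → 0100001011111 = 2143
0x979 = 0100101111001
→ XOR → 0000100100110 = 294
0b1101110010011 = 1101110010011
→ AND → 0000100000010 = 258

258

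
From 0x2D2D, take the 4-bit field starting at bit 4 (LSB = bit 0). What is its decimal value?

2

v = 10110100101101
Shift right by 4: 1011010010
Mask low 4 bits: 0010 = 2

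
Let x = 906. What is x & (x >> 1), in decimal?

x = 1110001010 = 906
x>>1 = 0111000101
AND  = 0110000000 = 384
(x & (x >> 1) has a 1 wherever x has two consecutive 1 bits.)

384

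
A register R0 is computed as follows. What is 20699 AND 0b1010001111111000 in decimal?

216

20699 = 0101000011011011
b = 1010001111111000
AND → 0000000011011000 = 216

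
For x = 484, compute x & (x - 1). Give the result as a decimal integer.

x = 111100100 = 484
x - 1 = 111100011
AND   = 111100000 = 480
(x & (x - 1) clears the lowest set bit of x.)

480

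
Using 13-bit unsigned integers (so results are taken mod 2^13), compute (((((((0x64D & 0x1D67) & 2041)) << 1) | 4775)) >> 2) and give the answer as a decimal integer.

0x64D = 0011001001101
0x1D67 = 1110101100111
→ & → 0010001000101 = 1093
2041 = 0011111111001
→ & → 0010001000001 = 1089
→ << 1 (mod 2^13) → 0100010000010 = 2178
4775 = 1001010100111
→ | → 1101010100111 = 6823
→ >> 2 → 0011010101001 = 1705

1705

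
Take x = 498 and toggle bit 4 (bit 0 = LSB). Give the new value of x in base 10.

x = 111110010
bit 4 is currently 1; toggle it via x ^ (1 << 4) = x ^ 16
→ 111100010 = 482

482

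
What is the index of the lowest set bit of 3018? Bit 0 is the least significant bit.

3018 = 101111001010
Trailing zeros: 1, so the lowest set bit is bit 1 (value 2).

1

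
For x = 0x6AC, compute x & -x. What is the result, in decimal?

4

x = 11010101100 = 1708
-x (two's complement) = …00101010100
AND   = 00000000100 = 4
(x & -x isolates the lowest set bit of x.)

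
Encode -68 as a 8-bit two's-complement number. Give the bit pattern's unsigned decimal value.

68 in 8 bits: 01000100
Invert: 10111011
Add 1:  10111100 = 188
(Check: 2^8 - 68 = 256 - 68 = 188.)

188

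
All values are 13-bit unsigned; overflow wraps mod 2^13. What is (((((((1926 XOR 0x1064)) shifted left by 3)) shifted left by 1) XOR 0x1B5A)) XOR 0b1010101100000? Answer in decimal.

4122

1926 = 0011110000110
0x1064 = 1000001100100
→ XOR → 1011111100010 = 6114
→ shifted left by 3 (mod 2^13) → 1111100010000 = 7952
→ shifted left by 1 (mod 2^13) → 1111000100000 = 7712
0x1B5A = 1101101011010
→ XOR → 0010101111010 = 1402
0b1010101100000 = 1010101100000
→ XOR → 1000000011010 = 4122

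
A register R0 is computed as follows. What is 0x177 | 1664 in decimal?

2039

0x177 = 00101110111
1664 = 11010000000
 OR → 11111110111 = 2039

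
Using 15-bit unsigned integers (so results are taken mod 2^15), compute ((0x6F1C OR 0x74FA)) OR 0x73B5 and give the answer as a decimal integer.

32767

0x6F1C = 110111100011100
0x74FA = 111010011111010
→ OR → 111111111111110 = 32766
0x73B5 = 111001110110101
→ OR → 111111111111111 = 32767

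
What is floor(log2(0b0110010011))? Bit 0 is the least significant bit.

8

0b0110010011 = 110010011
The topmost 1 is at position 8 (since 2^8 = 256 ≤ 403 < 512).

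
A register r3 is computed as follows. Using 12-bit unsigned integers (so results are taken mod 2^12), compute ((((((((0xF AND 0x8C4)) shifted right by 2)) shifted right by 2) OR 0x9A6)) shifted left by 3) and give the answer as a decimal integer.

3376

0xF = 000000001111
0x8C4 = 100011000100
→ AND → 000000000100 = 4
→ shifted right by 2 → 000000000001 = 1
→ shifted right by 2 → 000000000000 = 0
0x9A6 = 100110100110
→ OR → 100110100110 = 2470
→ shifted left by 3 (mod 2^12) → 110100110000 = 3376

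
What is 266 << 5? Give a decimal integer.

266 = 00000100001010
shift left by 5 → 10000101000000 = 8512
(equivalently, 266 × 2^5 = 266 × 32)

8512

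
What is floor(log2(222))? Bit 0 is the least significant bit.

7

222 = 11011110
The topmost 1 is at position 7 (since 2^7 = 128 ≤ 222 < 256).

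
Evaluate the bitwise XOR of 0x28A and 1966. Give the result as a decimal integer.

0x28A = 01010001010
1966 = 11110101110
XOR → 10100100100 = 1316

1316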